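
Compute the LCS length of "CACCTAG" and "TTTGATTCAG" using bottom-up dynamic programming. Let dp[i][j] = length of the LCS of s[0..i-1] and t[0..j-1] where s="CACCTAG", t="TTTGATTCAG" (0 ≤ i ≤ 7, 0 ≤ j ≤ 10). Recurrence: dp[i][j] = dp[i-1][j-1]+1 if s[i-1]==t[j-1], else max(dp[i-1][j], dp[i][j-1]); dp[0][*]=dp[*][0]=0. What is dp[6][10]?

   ''  T  T  T  G  A  T  T  C  A  G
''  0  0  0  0  0  0  0  0  0  0  0
 C  0  0  0  0  0  0  0  0  1  1  1
 A  0  0  0  0  0  1  1  1  1  2  2
 C  0  0  0  0  0  1  1  1  2  2  2
 C  0  0  0  0  0  1  1  1  2  2  2
 T  0  1  1  1  1  1  2  2  2  2  2
 A  0  1  1  1  1  2  2  2  2  3  3
 G  0  1  1  1  2  2  2  2  2  3  4

3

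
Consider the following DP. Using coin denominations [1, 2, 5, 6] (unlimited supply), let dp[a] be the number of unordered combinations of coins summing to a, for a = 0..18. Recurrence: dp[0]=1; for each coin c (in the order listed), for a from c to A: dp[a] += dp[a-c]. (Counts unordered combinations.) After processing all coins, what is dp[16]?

after  coin     0     1     2     3     4     5     6     7     8     9    10    11    12    13    14    15    16    17    18
          1     1     1     1     1     1     1     1     1     1     1     1     1     1     1     1     1     1     1     1
          2     1     1     2     2     3     3     4     4     5     5     6     6     7     7     8     8     9     9    10
          5     1     1     2     2     3     4     5     6     7     8    10    11    13    14    16    18    20    22    24
          6     1     1     2     2     3     4     6     7     9    10    13    15    19    21    25    28    33    37    43

33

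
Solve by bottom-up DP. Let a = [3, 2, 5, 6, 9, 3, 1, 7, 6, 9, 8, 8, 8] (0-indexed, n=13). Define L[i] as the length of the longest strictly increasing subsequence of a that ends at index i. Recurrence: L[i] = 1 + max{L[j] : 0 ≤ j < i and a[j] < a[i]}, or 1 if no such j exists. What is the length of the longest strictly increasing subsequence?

   i    0    1    2    3    4    5    6    7    8    9   10   11   12
a[i]    3    2    5    6    9    3    1    7    6    9    8    8    8
L[i]    1    1    2    3    4    2    1    4    3    5    5    5    5

5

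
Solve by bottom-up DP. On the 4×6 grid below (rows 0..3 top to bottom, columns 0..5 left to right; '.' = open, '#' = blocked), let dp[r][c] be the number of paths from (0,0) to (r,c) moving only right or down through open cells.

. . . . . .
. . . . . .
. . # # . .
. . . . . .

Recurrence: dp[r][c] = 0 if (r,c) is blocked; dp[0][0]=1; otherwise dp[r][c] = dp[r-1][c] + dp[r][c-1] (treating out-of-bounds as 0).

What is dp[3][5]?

20

r\c   0   1   2   3   4   5
  0   1   1   1   1   1   1
  1   1   2   3   4   5   6
  2   1   3   0   0   5  11
  3   1   4   4   4   9  20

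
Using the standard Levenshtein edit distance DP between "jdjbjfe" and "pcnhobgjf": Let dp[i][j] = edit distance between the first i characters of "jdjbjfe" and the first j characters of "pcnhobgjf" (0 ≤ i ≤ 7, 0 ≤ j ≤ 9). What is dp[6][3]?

   ''  p  c  n  h  o  b  g  j  f
''  0  1  2  3  4  5  6  7  8  9
 j  1  1  2  3  4  5  6  7  7  8
 d  2  2  2  3  4  5  6  7  8  8
 j  3  3  3  3  4  5  6  7  7  8
 b  4  4  4  4  4  5  5  6  7  8
 j  5  5  5  5  5  5  6  6  6  7
 f  6  6  6  6  6  6  6  7  7  6
 e  7  7  7  7  7  7  7  7  8  7

6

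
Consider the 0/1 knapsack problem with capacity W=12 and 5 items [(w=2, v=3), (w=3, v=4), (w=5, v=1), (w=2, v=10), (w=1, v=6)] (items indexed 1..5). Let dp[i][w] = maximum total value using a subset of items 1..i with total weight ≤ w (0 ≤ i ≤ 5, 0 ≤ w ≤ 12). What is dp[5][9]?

23

i\w   0   1   2   3   4   5   6   7   8   9  10  11  12
  0   0   0   0   0   0   0   0   0   0   0   0   0   0
  1   0   0   3   3   3   3   3   3   3   3   3   3   3
  2   0   0   3   4   4   7   7   7   7   7   7   7   7
  3   0   0   3   4   4   7   7   7   7   7   8   8   8
  4   0   0  10  10  13  14  14  17  17  17  17  17  18
  5   0   6  10  16  16  19  20  20  23  23  23  23  23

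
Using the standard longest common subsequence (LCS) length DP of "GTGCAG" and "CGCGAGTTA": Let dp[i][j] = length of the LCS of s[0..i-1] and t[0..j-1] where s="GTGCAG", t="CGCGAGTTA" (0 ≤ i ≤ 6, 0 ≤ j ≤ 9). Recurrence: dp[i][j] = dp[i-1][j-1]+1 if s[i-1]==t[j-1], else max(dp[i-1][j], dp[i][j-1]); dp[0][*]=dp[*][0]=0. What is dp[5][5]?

3

   ''  C  G  C  G  A  G  T  T  A
''  0  0  0  0  0  0  0  0  0  0
 G  0  0  1  1  1  1  1  1  1  1
 T  0  0  1  1  1  1  1  2  2  2
 G  0  0  1  1  2  2  2  2  2  2
 C  0  1  1  2  2  2  2  2  2  2
 A  0  1  1  2  2  3  3  3  3  3
 G  0  1  2  2  3  3  4  4  4  4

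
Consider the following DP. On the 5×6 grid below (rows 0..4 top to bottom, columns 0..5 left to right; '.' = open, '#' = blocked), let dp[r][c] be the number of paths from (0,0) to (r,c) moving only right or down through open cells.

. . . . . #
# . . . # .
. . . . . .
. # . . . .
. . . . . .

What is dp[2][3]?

r\c   0   1   2   3   4   5
  0   1   1   1   1   1   0
  1   0   1   2   3   0   0
  2   0   1   3   6   6   6
  3   0   0   3   9  15  21
  4   0   0   3  12  27  48

6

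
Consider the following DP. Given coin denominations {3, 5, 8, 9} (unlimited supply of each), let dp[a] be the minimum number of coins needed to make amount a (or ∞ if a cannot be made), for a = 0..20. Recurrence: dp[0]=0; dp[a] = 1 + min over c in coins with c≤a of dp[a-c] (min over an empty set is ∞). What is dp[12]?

2

 a  0  1  2  3  4  5  6  7  8  9 10 11 12 13 14 15 16 17 18 19 20
dp  0  -  -  1  -  1  2  -  1  1  2  2  2  2  2  3  2  2  2  3  3
(- denotes ∞ / unreachable)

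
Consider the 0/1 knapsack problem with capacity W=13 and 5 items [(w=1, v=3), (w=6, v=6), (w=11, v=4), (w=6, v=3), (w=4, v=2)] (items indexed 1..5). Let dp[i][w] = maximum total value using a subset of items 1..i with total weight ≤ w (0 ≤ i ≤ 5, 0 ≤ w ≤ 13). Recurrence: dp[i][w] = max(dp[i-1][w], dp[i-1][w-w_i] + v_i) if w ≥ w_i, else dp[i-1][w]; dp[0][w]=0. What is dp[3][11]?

i\w   0   1   2   3   4   5   6   7   8   9  10  11  12  13
  0   0   0   0   0   0   0   0   0   0   0   0   0   0   0
  1   0   3   3   3   3   3   3   3   3   3   3   3   3   3
  2   0   3   3   3   3   3   6   9   9   9   9   9   9   9
  3   0   3   3   3   3   3   6   9   9   9   9   9   9   9
  4   0   3   3   3   3   3   6   9   9   9   9   9   9  12
  5   0   3   3   3   3   5   6   9   9   9   9  11  11  12

9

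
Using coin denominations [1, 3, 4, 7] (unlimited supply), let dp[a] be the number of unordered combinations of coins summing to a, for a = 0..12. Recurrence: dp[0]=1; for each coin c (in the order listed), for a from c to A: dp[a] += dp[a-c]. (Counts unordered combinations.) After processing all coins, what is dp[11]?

after  coin     0     1     2     3     4     5     6     7     8     9    10    11    12
          1     1     1     1     1     1     1     1     1     1     1     1     1     1
          3     1     1     1     2     2     2     3     3     3     4     4     4     5
          4     1     1     1     2     3     3     4     5     6     7     8     9    11
          7     1     1     1     2     3     3     4     6     7     8    10    12    14

12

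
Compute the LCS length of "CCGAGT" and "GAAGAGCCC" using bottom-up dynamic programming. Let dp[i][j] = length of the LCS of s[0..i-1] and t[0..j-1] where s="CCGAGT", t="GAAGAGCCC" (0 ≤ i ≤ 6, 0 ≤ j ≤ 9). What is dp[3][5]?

1

   ''  G  A  A  G  A  G  C  C  C
''  0  0  0  0  0  0  0  0  0  0
 C  0  0  0  0  0  0  0  1  1  1
 C  0  0  0  0  0  0  0  1  2  2
 G  0  1  1  1  1  1  1  1  2  2
 A  0  1  2  2  2  2  2  2  2  2
 G  0  1  2  2  3  3  3  3  3  3
 T  0  1  2  2  3  3  3  3  3  3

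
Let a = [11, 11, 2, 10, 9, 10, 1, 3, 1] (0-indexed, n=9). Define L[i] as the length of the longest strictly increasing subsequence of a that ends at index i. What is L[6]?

1

   i    0    1    2    3    4    5    6    7    8
a[i]   11   11    2   10    9   10    1    3    1
L[i]    1    1    1    2    2    3    1    2    1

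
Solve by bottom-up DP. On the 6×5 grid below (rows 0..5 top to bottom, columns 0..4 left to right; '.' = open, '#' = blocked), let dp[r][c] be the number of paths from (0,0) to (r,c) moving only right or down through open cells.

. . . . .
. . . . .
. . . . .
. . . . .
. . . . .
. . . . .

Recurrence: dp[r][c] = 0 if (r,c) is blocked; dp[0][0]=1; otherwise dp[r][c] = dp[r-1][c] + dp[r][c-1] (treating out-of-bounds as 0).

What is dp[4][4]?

r\c   0   1   2   3   4
  0   1   1   1   1   1
  1   1   2   3   4   5
  2   1   3   6  10  15
  3   1   4  10  20  35
  4   1   5  15  35  70
  5   1   6  21  56 126

70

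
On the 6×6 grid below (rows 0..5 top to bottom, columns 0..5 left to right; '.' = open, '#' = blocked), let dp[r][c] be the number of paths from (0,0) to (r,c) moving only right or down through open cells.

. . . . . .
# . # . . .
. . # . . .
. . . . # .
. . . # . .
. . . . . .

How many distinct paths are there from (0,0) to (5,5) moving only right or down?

r\c   0   1   2   3   4   5
  0   1   1   1   1   1   1
  1   0   1   0   1   2   3
  2   0   1   0   1   3   6
  3   0   1   1   2   0   6
  4   0   1   2   0   0   6
  5   0   1   3   3   3   9

9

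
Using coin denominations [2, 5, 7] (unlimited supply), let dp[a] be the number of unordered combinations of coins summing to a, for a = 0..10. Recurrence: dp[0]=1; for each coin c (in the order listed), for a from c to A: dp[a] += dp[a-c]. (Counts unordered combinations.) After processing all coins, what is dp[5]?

after  coin     0     1     2     3     4     5     6     7     8     9    10
          2     1     0     1     0     1     0     1     0     1     0     1
          5     1     0     1     0     1     1     1     1     1     1     2
          7     1     0     1     0     1     1     1     2     1     2     2

1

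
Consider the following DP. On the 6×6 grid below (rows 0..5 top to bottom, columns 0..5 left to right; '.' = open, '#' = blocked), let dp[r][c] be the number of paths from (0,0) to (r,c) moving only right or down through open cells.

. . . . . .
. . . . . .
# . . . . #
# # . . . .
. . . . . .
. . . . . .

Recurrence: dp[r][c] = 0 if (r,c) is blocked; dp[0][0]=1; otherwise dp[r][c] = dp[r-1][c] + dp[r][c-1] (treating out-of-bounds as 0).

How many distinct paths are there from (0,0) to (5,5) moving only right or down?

r\c   0   1   2   3   4   5
  0   1   1   1   1   1   1
  1   1   2   3   4   5   6
  2   0   2   5   9  14   0
  3   0   0   5  14  28  28
  4   0   0   5  19  47  75
  5   0   0   5  24  71 146

146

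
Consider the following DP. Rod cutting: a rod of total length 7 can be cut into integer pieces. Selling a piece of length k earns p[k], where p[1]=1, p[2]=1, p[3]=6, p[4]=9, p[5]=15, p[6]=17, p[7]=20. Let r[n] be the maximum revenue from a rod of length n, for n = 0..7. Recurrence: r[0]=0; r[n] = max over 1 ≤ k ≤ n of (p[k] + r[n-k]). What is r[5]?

   n    0    1    2    3    4    5    6    7
r[n]    0    1    2    6    9   15   17   20

15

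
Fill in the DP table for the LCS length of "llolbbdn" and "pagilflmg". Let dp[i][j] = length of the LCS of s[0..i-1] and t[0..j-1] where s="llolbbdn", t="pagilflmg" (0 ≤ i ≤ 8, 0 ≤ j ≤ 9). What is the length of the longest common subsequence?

   ''  p  a  g  i  l  f  l  m  g
''  0  0  0  0  0  0  0  0  0  0
 l  0  0  0  0  0  1  1  1  1  1
 l  0  0  0  0  0  1  1  2  2  2
 o  0  0  0  0  0  1  1  2  2  2
 l  0  0  0  0  0  1  1  2  2  2
 b  0  0  0  0  0  1  1  2  2  2
 b  0  0  0  0  0  1  1  2  2  2
 d  0  0  0  0  0  1  1  2  2  2
 n  0  0  0  0  0  1  1  2  2  2

2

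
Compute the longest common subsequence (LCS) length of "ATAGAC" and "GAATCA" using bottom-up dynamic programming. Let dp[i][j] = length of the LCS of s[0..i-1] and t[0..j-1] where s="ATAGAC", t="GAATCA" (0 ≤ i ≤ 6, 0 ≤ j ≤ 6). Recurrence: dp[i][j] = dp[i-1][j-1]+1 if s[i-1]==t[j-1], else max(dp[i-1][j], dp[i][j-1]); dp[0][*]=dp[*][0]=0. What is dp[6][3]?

   ''  G  A  A  T  C  A
''  0  0  0  0  0  0  0
 A  0  0  1  1  1  1  1
 T  0  0  1  1  2  2  2
 A  0  0  1  2  2  2  3
 G  0  1  1  2  2  2  3
 A  0  1  2  2  2  2  3
 C  0  1  2  2  2  3  3

2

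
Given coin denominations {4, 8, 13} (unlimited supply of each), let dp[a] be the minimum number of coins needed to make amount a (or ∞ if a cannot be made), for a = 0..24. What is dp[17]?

 a  0  1  2  3  4  5  6  7  8  9 10 11 12 13 14 15 16 17 18 19 20 21 22 23 24
dp  0  -  -  -  1  -  -  -  1  -  -  -  2  1  -  -  2  2  -  -  3  2  -  -  3
(- denotes ∞ / unreachable)

2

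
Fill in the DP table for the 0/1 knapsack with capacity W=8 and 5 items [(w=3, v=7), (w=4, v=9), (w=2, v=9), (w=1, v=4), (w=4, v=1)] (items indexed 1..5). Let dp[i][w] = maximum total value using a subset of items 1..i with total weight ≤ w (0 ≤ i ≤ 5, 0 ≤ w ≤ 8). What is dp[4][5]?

16

i\w   0   1   2   3   4   5   6   7   8
  0   0   0   0   0   0   0   0   0   0
  1   0   0   0   7   7   7   7   7   7
  2   0   0   0   7   9   9   9  16  16
  3   0   0   9   9   9  16  18  18  18
  4   0   4   9  13  13  16  20  22  22
  5   0   4   9  13  13  16  20  22  22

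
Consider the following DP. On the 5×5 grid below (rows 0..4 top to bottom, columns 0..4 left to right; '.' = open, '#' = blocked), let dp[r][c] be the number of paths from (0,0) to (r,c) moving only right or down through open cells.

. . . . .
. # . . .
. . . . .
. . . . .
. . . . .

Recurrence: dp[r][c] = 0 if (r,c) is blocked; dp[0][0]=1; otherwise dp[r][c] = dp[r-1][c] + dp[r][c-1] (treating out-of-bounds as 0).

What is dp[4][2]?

r\c   0   1   2   3   4
  0   1   1   1   1   1
  1   1   0   1   2   3
  2   1   1   2   4   7
  3   1   2   4   8  15
  4   1   3   7  15  30

7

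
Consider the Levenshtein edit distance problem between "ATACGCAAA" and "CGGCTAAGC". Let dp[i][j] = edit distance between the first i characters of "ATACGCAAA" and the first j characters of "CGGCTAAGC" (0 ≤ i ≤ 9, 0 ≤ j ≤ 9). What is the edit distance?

   ''  C  G  G  C  T  A  A  G  C
''  0  1  2  3  4  5  6  7  8  9
 A  1  1  2  3  4  5  5  6  7  8
 T  2  2  2  3  4  4  5  6  7  8
 A  3  3  3  3  4  5  4  5  6  7
 C  4  3  4  4  3  4  5  5  6  6
 G  5  4  3  4  4  4  5  6  5  6
 C  6  5  4  4  4  5  5  6  6  5
 A  7  6  5  5  5  5  5  5  6  6
 A  8  7  6  6  6  6  5  5  6  7
 A  9  8  7  7  7  7  6  5  6  7

7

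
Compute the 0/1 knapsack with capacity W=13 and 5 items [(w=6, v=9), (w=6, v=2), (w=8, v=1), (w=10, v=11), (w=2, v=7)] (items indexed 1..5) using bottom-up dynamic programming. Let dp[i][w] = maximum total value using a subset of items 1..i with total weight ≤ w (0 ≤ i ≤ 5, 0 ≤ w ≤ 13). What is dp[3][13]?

i\w   0   1   2   3   4   5   6   7   8   9  10  11  12  13
  0   0   0   0   0   0   0   0   0   0   0   0   0   0   0
  1   0   0   0   0   0   0   9   9   9   9   9   9   9   9
  2   0   0   0   0   0   0   9   9   9   9   9   9  11  11
  3   0   0   0   0   0   0   9   9   9   9   9   9  11  11
  4   0   0   0   0   0   0   9   9   9   9  11  11  11  11
  5   0   0   7   7   7   7   9   9  16  16  16  16  18  18

11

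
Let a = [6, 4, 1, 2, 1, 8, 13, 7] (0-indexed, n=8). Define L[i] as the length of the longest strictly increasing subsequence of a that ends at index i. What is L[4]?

   i    0    1    2    3    4    5    6    7
a[i]    6    4    1    2    1    8   13    7
L[i]    1    1    1    2    1    3    4    3

1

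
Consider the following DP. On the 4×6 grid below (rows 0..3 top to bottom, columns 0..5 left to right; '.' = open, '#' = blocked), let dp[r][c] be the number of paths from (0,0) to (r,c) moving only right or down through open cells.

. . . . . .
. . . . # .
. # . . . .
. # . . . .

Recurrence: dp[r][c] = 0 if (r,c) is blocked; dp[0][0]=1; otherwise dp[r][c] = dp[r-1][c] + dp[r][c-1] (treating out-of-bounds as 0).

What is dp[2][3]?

7

r\c   0   1   2   3   4   5
  0   1   1   1   1   1   1
  1   1   2   3   4   0   1
  2   1   0   3   7   7   8
  3   1   0   3  10  17  25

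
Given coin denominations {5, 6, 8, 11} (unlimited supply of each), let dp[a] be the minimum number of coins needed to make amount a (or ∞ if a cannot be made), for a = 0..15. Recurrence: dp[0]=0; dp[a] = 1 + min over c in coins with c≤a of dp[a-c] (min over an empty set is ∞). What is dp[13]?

 a  0  1  2  3  4  5  6  7  8  9 10 11 12 13 14 15
dp  0  -  -  -  -  1  1  -  1  -  2  1  2  2  2  3
(- denotes ∞ / unreachable)

2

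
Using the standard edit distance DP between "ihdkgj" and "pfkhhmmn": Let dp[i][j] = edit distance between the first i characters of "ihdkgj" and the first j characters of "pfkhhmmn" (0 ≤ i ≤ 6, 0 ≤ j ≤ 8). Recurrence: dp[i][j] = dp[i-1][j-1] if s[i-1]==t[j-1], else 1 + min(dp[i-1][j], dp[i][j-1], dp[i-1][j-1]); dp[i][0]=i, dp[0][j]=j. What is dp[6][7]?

   ''  p  f  k  h  h  m  m  n
''  0  1  2  3  4  5  6  7  8
 i  1  1  2  3  4  5  6  7  8
 h  2  2  2  3  3  4  5  6  7
 d  3  3  3  3  4  4  5  6  7
 k  4  4  4  3  4  5  5  6  7
 g  5  5  5  4  4  5  6  6  7
 j  6  6  6  5  5  5  6  7  7

7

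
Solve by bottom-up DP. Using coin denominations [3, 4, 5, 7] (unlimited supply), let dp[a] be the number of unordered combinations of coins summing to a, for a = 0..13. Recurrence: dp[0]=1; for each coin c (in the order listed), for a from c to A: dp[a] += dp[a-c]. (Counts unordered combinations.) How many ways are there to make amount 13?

after  coin     0     1     2     3     4     5     6     7     8     9    10    11    12    13
          3     1     0     0     1     0     0     1     0     0     1     0     0     1     0
          4     1     0     0     1     1     0     1     1     1     1     1     1     2     1
          5     1     0     0     1     1     1     1     1     2     2     2     2     3     3
          7     1     0     0     1     1     1     1     2     2     2     3     3     4     4

4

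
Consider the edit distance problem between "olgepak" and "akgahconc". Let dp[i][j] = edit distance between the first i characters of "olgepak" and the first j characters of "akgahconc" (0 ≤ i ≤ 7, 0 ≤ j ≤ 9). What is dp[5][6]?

   ''  a  k  g  a  h  c  o  n  c
''  0  1  2  3  4  5  6  7  8  9
 o  1  1  2  3  4  5  6  6  7  8
 l  2  2  2  3  4  5  6  7  7  8
 g  3  3  3  2  3  4  5  6  7  8
 e  4  4  4  3  3  4  5  6  7  8
 p  5  5  5  4  4  4  5  6  7  8
 a  6  5  6  5  4  5  5  6  7  8
 k  7  6  5  6  5  5  6  6  7  8

5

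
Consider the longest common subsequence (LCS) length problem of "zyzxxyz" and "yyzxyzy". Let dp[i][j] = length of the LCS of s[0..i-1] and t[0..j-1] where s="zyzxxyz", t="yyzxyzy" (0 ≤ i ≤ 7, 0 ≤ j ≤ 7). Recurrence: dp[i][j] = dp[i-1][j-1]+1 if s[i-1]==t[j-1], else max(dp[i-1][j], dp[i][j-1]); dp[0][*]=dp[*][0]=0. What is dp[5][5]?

   ''  y  y  z  x  y  z  y
''  0  0  0  0  0  0  0  0
 z  0  0  0  1  1  1  1  1
 y  0  1  1  1  1  2  2  2
 z  0  1  1  2  2  2  3  3
 x  0  1  1  2  3  3  3  3
 x  0  1  1  2  3  3  3  3
 y  0  1  2  2  3  4  4  4
 z  0  1  2  3  3  4  5  5

3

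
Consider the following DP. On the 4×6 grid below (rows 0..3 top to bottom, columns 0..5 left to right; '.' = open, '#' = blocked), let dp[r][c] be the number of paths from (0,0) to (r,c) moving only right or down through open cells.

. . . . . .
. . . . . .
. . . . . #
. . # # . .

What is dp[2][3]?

10

r\c   0   1   2   3   4   5
  0   1   1   1   1   1   1
  1   1   2   3   4   5   6
  2   1   3   6  10  15   0
  3   1   4   0   0  15  15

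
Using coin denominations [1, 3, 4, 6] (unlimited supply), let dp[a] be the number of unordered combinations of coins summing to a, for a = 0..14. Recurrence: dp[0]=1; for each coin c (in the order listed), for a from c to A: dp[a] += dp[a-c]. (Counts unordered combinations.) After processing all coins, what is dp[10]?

after  coin     0     1     2     3     4     5     6     7     8     9    10    11    12    13    14
          1     1     1     1     1     1     1     1     1     1     1     1     1     1     1     1
          3     1     1     1     2     2     2     3     3     3     4     4     4     5     5     5
          4     1     1     1     2     3     3     4     5     6     7     8     9    11    12    13
          6     1     1     1     2     3     3     5     6     7     9    11    12    16    18    20

11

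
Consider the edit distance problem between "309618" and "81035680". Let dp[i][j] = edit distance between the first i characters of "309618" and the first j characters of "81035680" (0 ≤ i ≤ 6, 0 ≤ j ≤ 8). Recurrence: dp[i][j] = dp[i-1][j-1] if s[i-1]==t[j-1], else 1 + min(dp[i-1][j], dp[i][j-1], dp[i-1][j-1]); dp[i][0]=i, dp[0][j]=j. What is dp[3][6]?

   ''  8  1  0  3  5  6  8  0
''  0  1  2  3  4  5  6  7  8
 3  1  1  2  3  3  4  5  6  7
 0  2  2  2  2  3  4  5  6  6
 9  3  3  3  3  3  4  5  6  7
 6  4  4  4  4  4  4  4  5  6
 1  5  5  4  5  5  5  5  5  6
 8  6  5  5  5  6  6  6  5  6

5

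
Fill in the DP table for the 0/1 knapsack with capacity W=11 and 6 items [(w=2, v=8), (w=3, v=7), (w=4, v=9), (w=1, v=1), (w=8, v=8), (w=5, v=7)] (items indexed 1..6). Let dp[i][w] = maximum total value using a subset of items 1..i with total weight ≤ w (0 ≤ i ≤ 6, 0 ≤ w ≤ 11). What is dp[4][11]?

i\w   0   1   2   3   4   5   6   7   8   9  10  11
  0   0   0   0   0   0   0   0   0   0   0   0   0
  1   0   0   8   8   8   8   8   8   8   8   8   8
  2   0   0   8   8   8  15  15  15  15  15  15  15
  3   0   0   8   8   9  15  17  17  17  24  24  24
  4   0   1   8   9   9  15  17  18  18  24  25  25
  5   0   1   8   9   9  15  17  18  18  24  25  25
  6   0   1   8   9   9  15  17  18  18  24  25  25

25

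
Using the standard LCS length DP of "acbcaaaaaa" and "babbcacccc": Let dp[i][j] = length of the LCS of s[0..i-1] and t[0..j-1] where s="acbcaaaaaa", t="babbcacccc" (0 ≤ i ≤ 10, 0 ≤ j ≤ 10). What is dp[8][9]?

4

   ''  b  a  b  b  c  a  c  c  c  c
''  0  0  0  0  0  0  0  0  0  0  0
 a  0  0  1  1  1  1  1  1  1  1  1
 c  0  0  1  1  1  2  2  2  2  2  2
 b  0  1  1  2  2  2  2  2  2  2  2
 c  0  1  1  2  2  3  3  3  3  3  3
 a  0  1  2  2  2  3  4  4  4  4  4
 a  0  1  2  2  2  3  4  4  4  4  4
 a  0  1  2  2  2  3  4  4  4  4  4
 a  0  1  2  2  2  3  4  4  4  4  4
 a  0  1  2  2  2  3  4  4  4  4  4
 a  0  1  2  2  2  3  4  4  4  4  4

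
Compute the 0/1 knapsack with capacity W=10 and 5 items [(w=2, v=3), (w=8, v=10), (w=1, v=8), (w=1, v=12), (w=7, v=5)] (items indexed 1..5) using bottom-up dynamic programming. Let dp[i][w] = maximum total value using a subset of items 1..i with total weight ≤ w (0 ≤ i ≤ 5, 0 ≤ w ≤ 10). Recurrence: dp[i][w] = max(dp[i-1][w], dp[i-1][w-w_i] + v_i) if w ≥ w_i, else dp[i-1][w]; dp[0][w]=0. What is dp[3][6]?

11

i\w   0   1   2   3   4   5   6   7   8   9  10
  0   0   0   0   0   0   0   0   0   0   0   0
  1   0   0   3   3   3   3   3   3   3   3   3
  2   0   0   3   3   3   3   3   3  10  10  13
  3   0   8   8  11  11  11  11  11  11  18  18
  4   0  12  20  20  23  23  23  23  23  23  30
  5   0  12  20  20  23  23  23  23  23  25  30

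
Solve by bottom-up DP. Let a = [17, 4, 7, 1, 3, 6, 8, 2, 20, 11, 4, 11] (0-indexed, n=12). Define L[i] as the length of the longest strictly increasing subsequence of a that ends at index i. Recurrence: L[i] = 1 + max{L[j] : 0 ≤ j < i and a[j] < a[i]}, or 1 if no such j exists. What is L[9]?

   i    0    1    2    3    4    5    6    7    8    9   10   11
a[i]   17    4    7    1    3    6    8    2   20   11    4   11
L[i]    1    1    2    1    2    3    4    2    5    5    3    5

5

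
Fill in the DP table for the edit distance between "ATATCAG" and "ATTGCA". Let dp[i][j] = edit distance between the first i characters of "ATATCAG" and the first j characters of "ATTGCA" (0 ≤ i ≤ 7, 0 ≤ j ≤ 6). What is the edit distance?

   ''  A  T  T  G  C  A
''  0  1  2  3  4  5  6
 A  1  0  1  2  3  4  5
 T  2  1  0  1  2  3  4
 A  3  2  1  1  2  3  3
 T  4  3  2  1  2  3  4
 C  5  4  3  2  2  2  3
 A  6  5  4  3  3  3  2
 G  7  6  5  4  3  4  3

3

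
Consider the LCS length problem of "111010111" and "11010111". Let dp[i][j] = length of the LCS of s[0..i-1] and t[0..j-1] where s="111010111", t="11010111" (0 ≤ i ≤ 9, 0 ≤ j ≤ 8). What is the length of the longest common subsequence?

8

   ''  1  1  0  1  0  1  1  1
''  0  0  0  0  0  0  0  0  0
 1  0  1  1  1  1  1  1  1  1
 1  0  1  2  2  2  2  2  2  2
 1  0  1  2  2  3  3  3  3  3
 0  0  1  2  3  3  4  4  4  4
 1  0  1  2  3  4  4  5  5  5
 0  0  1  2  3  4  5  5  5  5
 1  0  1  2  3  4  5  6  6  6
 1  0  1  2  3  4  5  6  7  7
 1  0  1  2  3  4  5  6  7  8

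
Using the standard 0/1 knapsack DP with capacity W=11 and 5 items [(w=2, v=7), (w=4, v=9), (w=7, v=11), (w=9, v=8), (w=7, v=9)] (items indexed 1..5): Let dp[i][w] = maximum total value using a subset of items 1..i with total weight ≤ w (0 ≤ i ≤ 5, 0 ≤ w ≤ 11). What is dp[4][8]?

16

i\w   0   1   2   3   4   5   6   7   8   9  10  11
  0   0   0   0   0   0   0   0   0   0   0   0   0
  1   0   0   7   7   7   7   7   7   7   7   7   7
  2   0   0   7   7   9   9  16  16  16  16  16  16
  3   0   0   7   7   9   9  16  16  16  18  18  20
  4   0   0   7   7   9   9  16  16  16  18  18  20
  5   0   0   7   7   9   9  16  16  16  18  18  20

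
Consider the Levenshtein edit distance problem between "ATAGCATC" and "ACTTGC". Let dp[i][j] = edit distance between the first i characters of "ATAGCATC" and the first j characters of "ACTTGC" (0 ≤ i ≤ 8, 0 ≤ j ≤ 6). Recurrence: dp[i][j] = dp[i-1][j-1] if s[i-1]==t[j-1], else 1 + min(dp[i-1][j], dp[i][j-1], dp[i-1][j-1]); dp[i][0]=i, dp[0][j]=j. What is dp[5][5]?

   ''  A  C  T  T  G  C
''  0  1  2  3  4  5  6
 A  1  0  1  2  3  4  5
 T  2  1  1  1  2  3  4
 A  3  2  2  2  2  3  4
 G  4  3  3  3  3  2  3
 C  5  4  3  4  4  3  2
 A  6  5  4  4  5  4  3
 T  7  6  5  4  4  5  4
 C  8  7  6  5  5  5  5

3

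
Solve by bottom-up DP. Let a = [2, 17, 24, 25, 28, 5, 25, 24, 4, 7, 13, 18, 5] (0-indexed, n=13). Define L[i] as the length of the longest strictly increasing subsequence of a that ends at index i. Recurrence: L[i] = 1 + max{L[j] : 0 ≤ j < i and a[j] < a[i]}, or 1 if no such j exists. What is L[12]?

3

   i    0    1    2    3    4    5    6    7    8    9   10   11   12
a[i]    2   17   24   25   28    5   25   24    4    7   13   18    5
L[i]    1    2    3    4    5    2    4    3    2    3    4    5    3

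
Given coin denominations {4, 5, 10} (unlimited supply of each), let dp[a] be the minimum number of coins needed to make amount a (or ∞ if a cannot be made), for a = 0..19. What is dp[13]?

 a  0  1  2  3  4  5  6  7  8  9 10 11 12 13 14 15 16 17 18 19
dp  0  -  -  -  1  1  -  -  2  2  1  -  3  3  2  2  4  4  3  3
(- denotes ∞ / unreachable)

3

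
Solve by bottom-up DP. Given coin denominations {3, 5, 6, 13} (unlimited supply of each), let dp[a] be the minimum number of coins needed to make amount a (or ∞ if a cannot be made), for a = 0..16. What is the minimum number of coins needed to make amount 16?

 a  0  1  2  3  4  5  6  7  8  9 10 11 12 13 14 15 16
dp  0  -  -  1  -  1  1  -  2  2  2  2  2  1  3  3  2
(- denotes ∞ / unreachable)

2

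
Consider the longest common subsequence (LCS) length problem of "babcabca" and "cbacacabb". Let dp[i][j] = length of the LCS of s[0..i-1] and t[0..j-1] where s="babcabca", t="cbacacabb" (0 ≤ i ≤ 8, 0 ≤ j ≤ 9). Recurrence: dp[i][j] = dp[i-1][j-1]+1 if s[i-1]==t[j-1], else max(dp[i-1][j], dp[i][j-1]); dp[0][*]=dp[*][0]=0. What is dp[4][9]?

   ''  c  b  a  c  a  c  a  b  b
''  0  0  0  0  0  0  0  0  0  0
 b  0  0  1  1  1  1  1  1  1  1
 a  0  0  1  2  2  2  2  2  2  2
 b  0  0  1  2  2  2  2  2  3  3
 c  0  1  1  2  3  3  3  3  3  3
 a  0  1  1  2  3  4  4  4  4  4
 b  0  1  2  2  3  4  4  4  5  5
 c  0  1  2  2  3  4  5  5  5  5
 a  0  1  2  3  3  4  5  6  6  6

3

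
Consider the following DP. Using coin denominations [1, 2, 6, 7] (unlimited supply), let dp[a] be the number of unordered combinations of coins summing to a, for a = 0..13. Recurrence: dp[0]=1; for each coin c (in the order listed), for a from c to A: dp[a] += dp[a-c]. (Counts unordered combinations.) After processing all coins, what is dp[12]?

after  coin     0     1     2     3     4     5     6     7     8     9    10    11    12    13
          1     1     1     1     1     1     1     1     1     1     1     1     1     1     1
          2     1     1     2     2     3     3     4     4     5     5     6     6     7     7
          6     1     1     2     2     3     3     5     5     7     7     9     9    12    12
          7     1     1     2     2     3     3     5     6     8     9    11    12    15    17

15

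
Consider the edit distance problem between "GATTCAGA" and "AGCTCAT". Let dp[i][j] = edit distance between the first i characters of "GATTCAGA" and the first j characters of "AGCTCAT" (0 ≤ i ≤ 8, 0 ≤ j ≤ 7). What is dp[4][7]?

4

   ''  A  G  C  T  C  A  T
''  0  1  2  3  4  5  6  7
 G  1  1  1  2  3  4  5  6
 A  2  1  2  2  3  4  4  5
 T  3  2  2  3  2  3  4  4
 T  4  3  3  3  3  3  4  4
 C  5  4  4  3  4  3  4  5
 A  6  5  5  4  4  4  3  4
 G  7  6  5  5  5  5  4  4
 A  8  7  6  6  6  6  5  5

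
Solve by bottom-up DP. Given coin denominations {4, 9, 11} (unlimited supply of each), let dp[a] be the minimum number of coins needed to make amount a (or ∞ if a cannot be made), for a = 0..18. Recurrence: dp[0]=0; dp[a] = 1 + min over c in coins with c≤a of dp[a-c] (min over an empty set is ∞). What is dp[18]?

 a  0  1  2  3  4  5  6  7  8  9 10 11 12 13 14 15 16 17 18
dp  0  -  -  -  1  -  -  -  2  1  -  1  3  2  -  2  4  3  2
(- denotes ∞ / unreachable)

2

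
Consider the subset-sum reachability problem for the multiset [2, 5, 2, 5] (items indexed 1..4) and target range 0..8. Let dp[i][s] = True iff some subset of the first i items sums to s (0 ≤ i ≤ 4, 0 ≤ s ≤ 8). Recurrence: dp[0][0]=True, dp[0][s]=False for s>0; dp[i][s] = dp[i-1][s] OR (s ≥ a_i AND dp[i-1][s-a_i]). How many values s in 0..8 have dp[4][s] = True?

i\s   0   1   2   3   4   5   6   7   8
  0   T   F   F   F   F   F   F   F   F
  1   T   F   T   F   F   F   F   F   F
  2   T   F   T   F   F   T   F   T   F
  3   T   F   T   F   T   T   F   T   F
  4   T   F   T   F   T   T   F   T   F

5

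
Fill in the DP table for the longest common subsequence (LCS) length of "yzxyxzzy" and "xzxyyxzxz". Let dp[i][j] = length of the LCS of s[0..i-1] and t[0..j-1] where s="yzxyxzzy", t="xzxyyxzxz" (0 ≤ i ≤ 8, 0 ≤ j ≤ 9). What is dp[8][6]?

   ''  x  z  x  y  y  x  z  x  z
''  0  0  0  0  0  0  0  0  0  0
 y  0  0  0  0  1  1  1  1  1  1
 z  0  0  1  1  1  1  1  2  2  2
 x  0  1  1  2  2  2  2  2  3  3
 y  0  1  1  2  3  3  3  3  3  3
 x  0  1  1  2  3  3  4  4  4  4
 z  0  1  2  2  3  3  4  5  5  5
 z  0  1  2  2  3  3  4  5  5  6
 y  0  1  2  2  3  4  4  5  5  6

4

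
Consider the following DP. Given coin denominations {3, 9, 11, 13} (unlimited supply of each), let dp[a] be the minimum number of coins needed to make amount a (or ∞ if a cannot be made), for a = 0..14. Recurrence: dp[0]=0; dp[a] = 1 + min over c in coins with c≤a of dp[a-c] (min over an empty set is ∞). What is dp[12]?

 a  0  1  2  3  4  5  6  7  8  9 10 11 12 13 14
dp  0  -  -  1  -  -  2  -  -  1  -  1  2  1  2
(- denotes ∞ / unreachable)

2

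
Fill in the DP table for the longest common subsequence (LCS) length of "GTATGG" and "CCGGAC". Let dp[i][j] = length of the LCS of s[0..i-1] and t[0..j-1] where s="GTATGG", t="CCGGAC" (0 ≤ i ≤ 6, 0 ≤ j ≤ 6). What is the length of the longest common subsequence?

   ''  C  C  G  G  A  C
''  0  0  0  0  0  0  0
 G  0  0  0  1  1  1  1
 T  0  0  0  1  1  1  1
 A  0  0  0  1  1  2  2
 T  0  0  0  1  1  2  2
 G  0  0  0  1  2  2  2
 G  0  0  0  1  2  2  2

2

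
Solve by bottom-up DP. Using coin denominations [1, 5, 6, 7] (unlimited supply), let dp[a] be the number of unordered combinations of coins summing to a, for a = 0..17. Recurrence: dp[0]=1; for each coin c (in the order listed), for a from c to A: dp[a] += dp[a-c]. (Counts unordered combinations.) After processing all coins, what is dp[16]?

12

after  coin     0     1     2     3     4     5     6     7     8     9    10    11    12    13    14    15    16    17
          1     1     1     1     1     1     1     1     1     1     1     1     1     1     1     1     1     1     1
          5     1     1     1     1     1     2     2     2     2     2     3     3     3     3     3     4     4     4
          6     1     1     1     1     1     2     3     3     3     3     4     5     6     6     6     7     8     9
          7     1     1     1     1     1     2     3     4     4     4     5     6     8     9    10    11    12    14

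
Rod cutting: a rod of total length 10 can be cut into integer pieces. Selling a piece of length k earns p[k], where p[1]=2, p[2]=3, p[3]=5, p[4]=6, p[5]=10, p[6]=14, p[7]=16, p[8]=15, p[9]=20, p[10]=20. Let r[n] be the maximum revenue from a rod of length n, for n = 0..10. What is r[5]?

   n    0    1    2    3    4    5    6    7    8    9   10
r[n]    0    2    4    6    8   10   14   16   18   20   22

10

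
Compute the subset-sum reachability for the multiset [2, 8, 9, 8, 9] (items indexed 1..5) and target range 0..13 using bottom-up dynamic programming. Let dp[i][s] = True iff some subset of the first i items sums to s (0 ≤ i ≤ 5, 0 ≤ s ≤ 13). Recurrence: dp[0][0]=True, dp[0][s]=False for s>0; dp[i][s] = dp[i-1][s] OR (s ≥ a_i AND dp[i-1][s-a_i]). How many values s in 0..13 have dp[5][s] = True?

6

i\s   0   1   2   3   4   5   6   7   8   9  10  11  12  13
  0   T   F   F   F   F   F   F   F   F   F   F   F   F   F
  1   T   F   T   F   F   F   F   F   F   F   F   F   F   F
  2   T   F   T   F   F   F   F   F   T   F   T   F   F   F
  3   T   F   T   F   F   F   F   F   T   T   T   T   F   F
  4   T   F   T   F   F   F   F   F   T   T   T   T   F   F
  5   T   F   T   F   F   F   F   F   T   T   T   T   F   F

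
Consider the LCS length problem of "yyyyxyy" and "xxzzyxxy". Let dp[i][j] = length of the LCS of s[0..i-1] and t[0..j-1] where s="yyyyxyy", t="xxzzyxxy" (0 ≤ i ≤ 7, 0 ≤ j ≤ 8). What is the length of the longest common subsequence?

   ''  x  x  z  z  y  x  x  y
''  0  0  0  0  0  0  0  0  0
 y  0  0  0  0  0  1  1  1  1
 y  0  0  0  0  0  1  1  1  2
 y  0  0  0  0  0  1  1  1  2
 y  0  0  0  0  0  1  1  1  2
 x  0  1  1  1  1  1  2  2  2
 y  0  1  1  1  1  2  2  2  3
 y  0  1  1  1  1  2  2  2  3

3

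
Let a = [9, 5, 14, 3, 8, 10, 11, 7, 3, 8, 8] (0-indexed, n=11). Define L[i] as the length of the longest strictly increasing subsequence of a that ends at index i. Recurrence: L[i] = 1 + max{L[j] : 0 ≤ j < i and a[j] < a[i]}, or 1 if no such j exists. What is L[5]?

3

   i    0    1    2    3    4    5    6    7    8    9   10
a[i]    9    5   14    3    8   10   11    7    3    8    8
L[i]    1    1    2    1    2    3    4    2    1    3    3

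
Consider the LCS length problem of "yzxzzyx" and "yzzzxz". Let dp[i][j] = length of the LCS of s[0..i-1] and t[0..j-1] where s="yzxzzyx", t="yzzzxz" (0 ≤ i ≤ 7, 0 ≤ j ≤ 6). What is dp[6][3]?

   ''  y  z  z  z  x  z
''  0  0  0  0  0  0  0
 y  0  1  1  1  1  1  1
 z  0  1  2  2  2  2  2
 x  0  1  2  2  2  3  3
 z  0  1  2  3  3  3  4
 z  0  1  2  3  4  4  4
 y  0  1  2  3  4  4  4
 x  0  1  2  3  4  5  5

3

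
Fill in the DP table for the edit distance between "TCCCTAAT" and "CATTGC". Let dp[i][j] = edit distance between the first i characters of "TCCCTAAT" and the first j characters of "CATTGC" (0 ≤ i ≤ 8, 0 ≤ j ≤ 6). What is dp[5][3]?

   ''  C  A  T  T  G  C
''  0  1  2  3  4  5  6
 T  1  1  2  2  3  4  5
 C  2  1  2  3  3  4  4
 C  3  2  2  3  4  4  4
 C  4  3  3  3  4  5  4
 T  5  4  4  3  3  4  5
 A  6  5  4  4  4  4  5
 A  7  6  5  5  5  5  5
 T  8  7  6  5  5  6  6

3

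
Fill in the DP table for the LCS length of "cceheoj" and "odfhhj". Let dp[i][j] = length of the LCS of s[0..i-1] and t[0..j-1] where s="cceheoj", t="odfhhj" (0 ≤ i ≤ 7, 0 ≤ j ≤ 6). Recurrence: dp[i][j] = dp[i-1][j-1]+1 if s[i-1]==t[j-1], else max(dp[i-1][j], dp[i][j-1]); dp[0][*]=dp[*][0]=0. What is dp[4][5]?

1

   ''  o  d  f  h  h  j
''  0  0  0  0  0  0  0
 c  0  0  0  0  0  0  0
 c  0  0  0  0  0  0  0
 e  0  0  0  0  0  0  0
 h  0  0  0  0  1  1  1
 e  0  0  0  0  1  1  1
 o  0  1  1  1  1  1  1
 j  0  1  1  1  1  1  2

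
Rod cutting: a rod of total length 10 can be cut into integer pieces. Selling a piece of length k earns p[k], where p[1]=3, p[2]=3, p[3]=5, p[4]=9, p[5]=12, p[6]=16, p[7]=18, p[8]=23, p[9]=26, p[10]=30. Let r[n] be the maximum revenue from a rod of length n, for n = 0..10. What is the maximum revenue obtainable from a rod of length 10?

30

   n    0    1    2    3    4    5    6    7    8    9   10
r[n]    0    3    6    9   12   15   18   21   24   27   30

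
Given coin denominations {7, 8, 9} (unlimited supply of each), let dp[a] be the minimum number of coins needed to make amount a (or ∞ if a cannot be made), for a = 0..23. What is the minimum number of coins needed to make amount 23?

 a  0  1  2  3  4  5  6  7  8  9 10 11 12 13 14 15 16 17 18 19 20 21 22 23
dp  0  -  -  -  -  -  -  1  1  1  -  -  -  -  2  2  2  2  2  -  -  3  3  3
(- denotes ∞ / unreachable)

3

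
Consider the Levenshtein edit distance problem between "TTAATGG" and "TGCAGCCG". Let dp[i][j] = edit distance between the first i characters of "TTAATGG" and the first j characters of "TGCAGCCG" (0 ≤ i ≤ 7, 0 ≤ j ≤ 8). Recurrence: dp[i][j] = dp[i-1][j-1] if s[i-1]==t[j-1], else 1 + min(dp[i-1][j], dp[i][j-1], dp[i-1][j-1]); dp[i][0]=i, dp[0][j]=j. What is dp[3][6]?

   ''  T  G  C  A  G  C  C  G
''  0  1  2  3  4  5  6  7  8
 T  1  0  1  2  3  4  5  6  7
 T  2  1  1  2  3  4  5  6  7
 A  3  2  2  2  2  3  4  5  6
 A  4  3  3  3  2  3  4  5  6
 T  5  4  4  4  3  3  4  5  6
 G  6  5  4  5  4  3  4  5  5
 G  7  6  5  5  5  4  4  5  5

4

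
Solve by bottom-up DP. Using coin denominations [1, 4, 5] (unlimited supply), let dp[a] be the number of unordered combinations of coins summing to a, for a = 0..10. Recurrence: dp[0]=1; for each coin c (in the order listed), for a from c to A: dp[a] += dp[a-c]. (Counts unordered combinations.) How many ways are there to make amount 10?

6

after  coin     0     1     2     3     4     5     6     7     8     9    10
          1     1     1     1     1     1     1     1     1     1     1     1
          4     1     1     1     1     2     2     2     2     3     3     3
          5     1     1     1     1     2     3     3     3     4     5     6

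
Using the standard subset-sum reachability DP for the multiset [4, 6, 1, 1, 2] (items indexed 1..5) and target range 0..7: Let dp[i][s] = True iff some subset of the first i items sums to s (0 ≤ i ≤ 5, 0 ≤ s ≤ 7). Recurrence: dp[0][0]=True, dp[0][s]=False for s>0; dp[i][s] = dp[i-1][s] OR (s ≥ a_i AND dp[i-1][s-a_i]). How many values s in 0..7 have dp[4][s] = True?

7

i\s   0   1   2   3   4   5   6   7
  0   T   F   F   F   F   F   F   F
  1   T   F   F   F   T   F   F   F
  2   T   F   F   F   T   F   T   F
  3   T   T   F   F   T   T   T   T
  4   T   T   T   F   T   T   T   T
  5   T   T   T   T   T   T   T   T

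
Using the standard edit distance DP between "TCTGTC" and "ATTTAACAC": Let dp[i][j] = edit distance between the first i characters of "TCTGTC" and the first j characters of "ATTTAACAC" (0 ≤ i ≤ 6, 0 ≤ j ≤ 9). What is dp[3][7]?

   ''  A  T  T  T  A  A  C  A  C
''  0  1  2  3  4  5  6  7  8  9
 T  1  1  1  2  3  4  5  6  7  8
 C  2  2  2  2  3  4  5  5  6  7
 T  3  3  2  2  2  3  4  5  6  7
 G  4  4  3  3  3  3  4  5  6  7
 T  5  5  4  3  3  4  4  5  6  7
 C  6  6  5  4  4  4  5  4  5  6

5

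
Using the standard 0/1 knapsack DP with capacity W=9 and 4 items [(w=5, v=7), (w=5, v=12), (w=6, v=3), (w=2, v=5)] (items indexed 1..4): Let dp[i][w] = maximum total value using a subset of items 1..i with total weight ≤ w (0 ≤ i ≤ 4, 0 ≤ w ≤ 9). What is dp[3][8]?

12

i\w   0   1   2   3   4   5   6   7   8   9
  0   0   0   0   0   0   0   0   0   0   0
  1   0   0   0   0   0   7   7   7   7   7
  2   0   0   0   0   0  12  12  12  12  12
  3   0   0   0   0   0  12  12  12  12  12
  4   0   0   5   5   5  12  12  17  17  17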